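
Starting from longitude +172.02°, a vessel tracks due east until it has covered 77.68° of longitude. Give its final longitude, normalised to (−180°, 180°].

-110.30°

Start at +172.02°; shift +77.68° → +249.70°.
+249.70° lies outside (−180°, 180°]; subtract 360° → -110.30°.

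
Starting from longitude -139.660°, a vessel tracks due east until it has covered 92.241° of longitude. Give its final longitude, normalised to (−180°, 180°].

-47.419°

Start at -139.660°; shift +92.241° → -47.419°.
-47.419° already lies in (−180°, 180°].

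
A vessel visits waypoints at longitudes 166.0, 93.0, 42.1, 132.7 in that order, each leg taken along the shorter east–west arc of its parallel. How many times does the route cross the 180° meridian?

0

Leg 1: +166.0° → +93.0°, shortest Δλ = -73.0° (west) — does not cross 180°.
Leg 2: +93.0° → +42.1°, shortest Δλ = -50.9° (west) — does not cross 180°.
Leg 3: +42.1° → +132.7°, shortest Δλ = 90.6° (east) — does not cross 180°.
Total crossings: 0.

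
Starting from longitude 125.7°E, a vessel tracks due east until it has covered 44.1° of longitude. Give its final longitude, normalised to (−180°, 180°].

169.8°E

Start at +125.7°; shift +44.1° → +169.8°.
+169.8° already lies in (−180°, 180°].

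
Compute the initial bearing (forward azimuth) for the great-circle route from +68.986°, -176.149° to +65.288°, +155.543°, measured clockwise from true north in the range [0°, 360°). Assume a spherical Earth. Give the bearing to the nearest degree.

Δλ = 155.543 − -176.149 = 331.692°; wrapped into (−180°, 180°]: -28.308°.
θ = atan2( sin Δλ · cos φ₂ , cos φ₁ · sin φ₂ − sin φ₁ · cos φ₂ · cos Δλ )
  = atan2(-0.19825, -0.01783) = -95.139° → normalised to [0°, 360°): 264.861°.

265°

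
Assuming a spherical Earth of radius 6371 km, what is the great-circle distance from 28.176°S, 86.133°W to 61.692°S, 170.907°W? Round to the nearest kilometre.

7007 km

Δλ = -170.907 − -86.133 = -84.774°.
Δφ = -61.692 − -28.176 = -33.516°.
a = sin²(Δφ/2) + cos φ₁ · cos φ₂ · sin²(Δλ/2) = 0.273106.
c = 2·atan2(√a, √(1−a)) = 1.09978 rad → d = 6371·c ≈ 7006.72 km.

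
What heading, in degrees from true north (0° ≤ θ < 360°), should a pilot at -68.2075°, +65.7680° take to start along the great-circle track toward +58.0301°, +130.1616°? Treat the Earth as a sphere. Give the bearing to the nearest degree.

Δλ = 130.1616 − 65.7680 = 64.3936°.
θ = atan2( sin Δλ · cos φ₂ , cos φ₁ · sin φ₂ − sin φ₁ · cos φ₂ · cos Δλ )
  = atan2(0.47747, 0.52742) = 42.155° → normalised to [0°, 360°): 42.155°.

42°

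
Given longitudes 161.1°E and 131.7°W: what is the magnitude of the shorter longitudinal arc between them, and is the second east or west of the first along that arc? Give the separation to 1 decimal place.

67.2° east

Raw difference: -131.7 − 161.1 = -292.8°.
Normalise into (−180°, 180°]: -292.8° + 360° = 67.2°.
Positive ⇒ the second point lies to the east; separation 67.2°.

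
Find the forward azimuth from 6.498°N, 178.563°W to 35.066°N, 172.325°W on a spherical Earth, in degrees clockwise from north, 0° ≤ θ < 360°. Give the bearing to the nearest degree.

Δλ = -172.325 − -178.563 = 6.238°.
θ = atan2( sin Δλ · cos φ₂ , cos φ₁ · sin φ₂ − sin φ₁ · cos φ₂ · cos Δλ )
  = atan2(0.08894, 0.47875) = 10.524° → normalised to [0°, 360°): 10.524°.

11°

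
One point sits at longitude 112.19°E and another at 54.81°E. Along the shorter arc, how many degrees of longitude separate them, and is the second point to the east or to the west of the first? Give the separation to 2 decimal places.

Raw difference: 54.81 − 112.19 = -57.38°.
Normalise into (−180°, 180°]: -57.38° stays -57.38°.
Negative ⇒ the second point lies to the west; separation 57.38°.

57.38° west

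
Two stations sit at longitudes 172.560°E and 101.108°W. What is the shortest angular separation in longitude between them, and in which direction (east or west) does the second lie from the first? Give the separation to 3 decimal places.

Raw difference: -101.108 − 172.560 = -273.668°.
Normalise into (−180°, 180°]: -273.668° + 360° = 86.332°.
Positive ⇒ the second point lies to the east; separation 86.332°.

86.332° east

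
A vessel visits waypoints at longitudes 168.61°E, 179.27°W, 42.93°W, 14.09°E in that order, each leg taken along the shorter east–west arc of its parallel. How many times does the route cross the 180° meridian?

Leg 1: +168.61° → -179.27°, shortest Δλ = 12.12° (east) — crosses 180°.
Leg 2: -179.27° → -42.93°, shortest Δλ = 136.34° (east) — does not cross 180°.
Leg 3: -42.93° → +14.09°, shortest Δλ = 57.02° (east) — does not cross 180°.
Total crossings: 1.

1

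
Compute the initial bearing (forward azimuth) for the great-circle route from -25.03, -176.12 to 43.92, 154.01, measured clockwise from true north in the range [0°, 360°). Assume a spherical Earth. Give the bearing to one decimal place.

338.1°

Δλ = 154.01 − -176.12 = 330.13°; wrapped into (−180°, 180°]: -29.87°.
θ = atan2( sin Δλ · cos φ₂ , cos φ₁ · sin φ₂ − sin φ₁ · cos φ₂ · cos Δλ )
  = atan2(-0.35874, 0.89278) = -21.891° → normalised to [0°, 360°): 338.109°.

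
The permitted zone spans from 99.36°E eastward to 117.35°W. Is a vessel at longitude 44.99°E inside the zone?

No

Band width going east from +99.36° to -117.35°: ((-117.35 − 99.36) mod 360) = 143.29°.
Offset of +44.99° east of the west edge: ((44.99 − 99.36) mod 360) = 305.63°.
305.63° > 143.29° ⇒ outside.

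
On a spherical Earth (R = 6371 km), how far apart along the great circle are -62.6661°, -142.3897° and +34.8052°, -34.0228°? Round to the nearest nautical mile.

Δλ = -34.0228 − -142.3897 = 108.3669°.
Δφ = 34.8052 − -62.6661 = 97.4713°.
a = sin²(Δφ/2) + cos φ₁ · cos φ₂ · sin²(Δλ/2) = 0.812929.
c = 2·atan2(√a, √(1−a)) = 2.24703 rad → d = 6371·c ≈ 14315.82 km ≈ 7729.92 nmi.

7730 nmi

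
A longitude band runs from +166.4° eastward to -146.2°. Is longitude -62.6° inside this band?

Band width going east from +166.4° to -146.2°: ((-146.2 − 166.4) mod 360) = 47.4°.
Offset of -62.6° east of the west edge: ((-62.6 − 166.4) mod 360) = 131.0°.
131.0° > 47.4° ⇒ outside.

No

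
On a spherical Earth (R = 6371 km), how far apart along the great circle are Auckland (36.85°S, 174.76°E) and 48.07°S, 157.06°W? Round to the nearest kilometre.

Δλ = -157.06 − 174.76 = -331.82°; wrapped into (−180°, 180°]: 28.18°.
Δφ = -48.07 − -36.85 = -11.22°.
a = sin²(Δφ/2) + cos φ₁ · cos φ₂ · sin²(Δλ/2) = 0.041247.
c = 2·atan2(√a, √(1−a)) = 0.40903 rad → d = 6371·c ≈ 2605.94 km.

2606 km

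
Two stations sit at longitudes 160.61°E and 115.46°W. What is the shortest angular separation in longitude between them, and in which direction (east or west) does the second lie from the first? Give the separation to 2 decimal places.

83.93° east

Raw difference: -115.46 − 160.61 = -276.07°.
Normalise into (−180°, 180°]: -276.07° + 360° = 83.93°.
Positive ⇒ the second point lies to the east; separation 83.93°.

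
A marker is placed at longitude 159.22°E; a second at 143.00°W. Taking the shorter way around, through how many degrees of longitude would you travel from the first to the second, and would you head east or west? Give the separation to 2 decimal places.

57.78° east

Raw difference: -143.00 − 159.22 = -302.22°.
Normalise into (−180°, 180°]: -302.22° + 360° = 57.78°.
Positive ⇒ the second point lies to the east; separation 57.78°.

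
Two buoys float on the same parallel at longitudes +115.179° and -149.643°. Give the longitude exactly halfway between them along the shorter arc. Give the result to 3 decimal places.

Signed shortest Δλ from +115.179° to -149.643° is +95.178°.
Midpoint longitude = +115.179° + (+95.178°)/2 = +115.179° + 47.589° = +162.768°.
(The naïve average (+115.179 + -149.643)/2 = -17.232° is on the wrong side of the globe.)

+162.768°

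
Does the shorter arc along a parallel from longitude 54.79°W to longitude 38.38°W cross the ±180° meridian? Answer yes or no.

Signed shortest Δλ = ((-38.38 − -54.79 + 180) mod 360) − 180 = 16.41°.
Going east by 16.41° from -54.79° reaches -38.38° without touching 180°.

No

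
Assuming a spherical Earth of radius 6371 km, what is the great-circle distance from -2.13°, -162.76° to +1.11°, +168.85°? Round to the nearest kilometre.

3177 km

Δλ = 168.85 − -162.76 = 331.61°; wrapped into (−180°, 180°]: -28.39°.
Δφ = 1.11 − -2.13 = 3.24°.
a = sin²(Δφ/2) + cos φ₁ · cos φ₂ · sin²(Δλ/2) = 0.060881.
c = 2·atan2(√a, √(1−a)) = 0.49863 rad → d = 6371·c ≈ 3176.77 km.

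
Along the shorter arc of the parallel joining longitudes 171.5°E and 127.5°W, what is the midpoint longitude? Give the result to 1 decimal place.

Signed shortest Δλ from +171.5° to -127.5° is +61.0°.
Midpoint longitude = +171.5° + (+61.0°)/2 = +171.5° + 30.5° = +202.0°.
Normalise into (−180°, 180°]: -158.0°.
(The naïve average (+171.5 + -127.5)/2 = 22.0° is on the wrong side of the globe.)

158.0°W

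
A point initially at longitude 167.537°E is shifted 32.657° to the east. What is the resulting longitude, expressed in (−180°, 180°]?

159.806°W

Start at +167.537°; shift +32.657° → +200.194°.
+200.194° lies outside (−180°, 180°]; subtract 360° → -159.806°.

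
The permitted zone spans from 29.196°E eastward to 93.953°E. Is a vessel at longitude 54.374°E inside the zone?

Yes

Band width going east from +29.196° to +93.953°: ((93.953 − 29.196) mod 360) = 64.757°.
Offset of +54.374° east of the west edge: ((54.374 − 29.196) mod 360) = 25.178°.
25.178° ≤ 64.757° ⇒ inside.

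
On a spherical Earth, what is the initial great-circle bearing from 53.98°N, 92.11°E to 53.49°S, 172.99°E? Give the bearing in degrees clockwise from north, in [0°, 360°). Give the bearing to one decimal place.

133.1°

Δλ = 172.99 − 92.11 = 80.88°.
θ = atan2( sin Δλ · cos φ₂ , cos φ₁ · sin φ₂ − sin φ₁ · cos φ₂ · cos Δλ )
  = atan2(0.58744, -0.54893) = 133.059° → normalised to [0°, 360°): 133.059°.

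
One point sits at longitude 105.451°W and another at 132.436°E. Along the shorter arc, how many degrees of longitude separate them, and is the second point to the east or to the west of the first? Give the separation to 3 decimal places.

Raw difference: 132.436 − -105.451 = 237.887°.
Normalise into (−180°, 180°]: 237.887° − 360° = -122.113°.
Negative ⇒ the second point lies to the west; separation 122.113°.

122.113° west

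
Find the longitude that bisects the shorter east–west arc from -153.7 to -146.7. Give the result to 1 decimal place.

Signed shortest Δλ from -153.7° to -146.7° is +7.0°.
Midpoint longitude = -153.7° + (+7.0°)/2 = -153.7° + 3.5° = -150.2°.

-150.2°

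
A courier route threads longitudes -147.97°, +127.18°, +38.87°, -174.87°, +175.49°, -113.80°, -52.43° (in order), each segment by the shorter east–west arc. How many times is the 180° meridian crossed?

4

Leg 1: -147.97° → +127.18°, shortest Δλ = -84.85° (west) — crosses 180°.
Leg 2: +127.18° → +38.87°, shortest Δλ = -88.31° (west) — does not cross 180°.
Leg 3: +38.87° → -174.87°, shortest Δλ = 146.26° (east) — crosses 180°.
Leg 4: -174.87° → +175.49°, shortest Δλ = -9.64° (west) — crosses 180°.
Leg 5: +175.49° → -113.80°, shortest Δλ = 70.71° (east) — crosses 180°.
Leg 6: -113.80° → -52.43°, shortest Δλ = 61.37° (east) — does not cross 180°.
Total crossings: 4.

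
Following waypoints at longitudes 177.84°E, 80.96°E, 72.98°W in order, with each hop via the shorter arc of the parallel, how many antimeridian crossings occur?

0

Leg 1: +177.84° → +80.96°, shortest Δλ = -96.88° (west) — does not cross 180°.
Leg 2: +80.96° → -72.98°, shortest Δλ = -153.94° (west) — does not cross 180°.
Total crossings: 0.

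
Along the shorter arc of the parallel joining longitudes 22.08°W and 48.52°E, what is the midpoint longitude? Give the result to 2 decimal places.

13.22°E

Signed shortest Δλ from -22.08° to +48.52° is +70.60°.
Midpoint longitude = -22.08° + (+70.60°)/2 = -22.08° + 35.30° = +13.22°.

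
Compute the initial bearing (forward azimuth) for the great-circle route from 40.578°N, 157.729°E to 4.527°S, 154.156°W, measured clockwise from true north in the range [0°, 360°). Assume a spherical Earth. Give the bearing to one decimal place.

Δλ = -154.156 − 157.729 = -311.885°; wrapped into (−180°, 180°]: 48.115°.
θ = atan2( sin Δλ · cos φ₂ , cos φ₁ · sin φ₂ − sin φ₁ · cos φ₂ · cos Δλ )
  = atan2(0.74216, -0.49288) = 123.589° → normalised to [0°, 360°): 123.589°.

123.6°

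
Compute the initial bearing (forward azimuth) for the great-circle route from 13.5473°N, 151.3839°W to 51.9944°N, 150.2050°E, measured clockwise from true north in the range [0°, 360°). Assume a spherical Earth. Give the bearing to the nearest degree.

323°

Δλ = 150.2050 − -151.3839 = 301.5889°; wrapped into (−180°, 180°]: -58.4111°.
θ = atan2( sin Δλ · cos φ₂ , cos φ₁ · sin φ₂ − sin φ₁ · cos φ₂ · cos Δλ )
  = atan2(-0.52450, 0.69047) = -37.221° → normalised to [0°, 360°): 322.779°.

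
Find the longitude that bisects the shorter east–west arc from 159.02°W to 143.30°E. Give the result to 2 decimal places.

172.14°E

Signed shortest Δλ from -159.02° to +143.30° is -57.68°.
Midpoint longitude = -159.02° + (-57.68°)/2 = -159.02° − 28.84° = -187.86°.
Normalise into (−180°, 180°]: +172.14°.
(The naïve average (-159.02 + +143.30)/2 = -7.86° is on the wrong side of the globe.)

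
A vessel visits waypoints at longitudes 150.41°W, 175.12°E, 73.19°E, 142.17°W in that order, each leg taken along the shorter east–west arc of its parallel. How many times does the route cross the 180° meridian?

2

Leg 1: -150.41° → +175.12°, shortest Δλ = -34.47° (west) — crosses 180°.
Leg 2: +175.12° → +73.19°, shortest Δλ = -101.93° (west) — does not cross 180°.
Leg 3: +73.19° → -142.17°, shortest Δλ = 144.64° (east) — crosses 180°.
Total crossings: 2.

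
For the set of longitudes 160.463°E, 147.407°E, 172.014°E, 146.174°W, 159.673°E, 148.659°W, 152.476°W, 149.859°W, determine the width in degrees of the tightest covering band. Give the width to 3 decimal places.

Sort the longitudes: -152.476°, -149.859°, -148.659°, -146.174°, +147.407°, +159.673°, +160.463°, +172.014°.
Eastward gaps between consecutive values (wrapping around): 2.617°, 1.200°, 2.485°, 293.581°, 12.266°, 0.790°, 11.551°, 35.510°.
Largest gap = 293.581° ⇒ minimal covering band is its complement: 360° − 293.581° = 66.419°.
Band runs from +147.407° eastward to -146.174°, crossing the antimeridian.

66.419°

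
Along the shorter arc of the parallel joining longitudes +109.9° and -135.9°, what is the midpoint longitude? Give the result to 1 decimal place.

+167.0°

Signed shortest Δλ from +109.9° to -135.9° is +114.2°.
Midpoint longitude = +109.9° + (+114.2°)/2 = +109.9° + 57.1° = +167.0°.
(The naïve average (+109.9 + -135.9)/2 = -13.0° is on the wrong side of the globe.)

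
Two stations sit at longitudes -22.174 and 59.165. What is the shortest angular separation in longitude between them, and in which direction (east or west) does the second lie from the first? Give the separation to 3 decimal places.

Raw difference: 59.165 − -22.174 = 81.339°.
Normalise into (−180°, 180°]: 81.339° stays 81.339°.
Positive ⇒ the second point lies to the east; separation 81.339°.

81.339° east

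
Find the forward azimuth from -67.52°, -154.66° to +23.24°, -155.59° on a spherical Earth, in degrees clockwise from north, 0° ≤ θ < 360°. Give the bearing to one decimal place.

359.1°

Δλ = -155.59 − -154.66 = -0.93°.
θ = atan2( sin Δλ · cos φ₂ , cos φ₁ · sin φ₂ − sin φ₁ · cos φ₂ · cos Δλ )
  = atan2(-0.01491, 0.99980) = -0.855° → normalised to [0°, 360°): 359.145°.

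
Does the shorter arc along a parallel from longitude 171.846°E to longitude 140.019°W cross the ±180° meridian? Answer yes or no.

Yes

Naïve |-140.019 − 171.846| = 311.865° > 180°, so the shorter arc goes the other way round — across 180°.
Signed shortest Δλ = ((-140.019 − 171.846 + 180) mod 360) − 180 = 48.135°.
Going east by 48.135° from +171.846° passes through 180° before reaching -140.019°.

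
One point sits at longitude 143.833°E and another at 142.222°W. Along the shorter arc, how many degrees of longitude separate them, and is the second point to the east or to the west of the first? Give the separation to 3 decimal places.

73.945° east

Raw difference: -142.222 − 143.833 = -286.055°.
Normalise into (−180°, 180°]: -286.055° + 360° = 73.945°.
Positive ⇒ the second point lies to the east; separation 73.945°.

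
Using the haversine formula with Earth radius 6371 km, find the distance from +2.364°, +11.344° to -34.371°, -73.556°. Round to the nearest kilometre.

9689 km

Δλ = -73.556 − 11.344 = -84.900°.
Δφ = -34.371 − 2.364 = -36.735°.
a = sin²(Δφ/2) + cos φ₁ · cos φ₂ · sin²(Δλ/2) = 0.474988.
c = 2·atan2(√a, √(1−a)) = 1.52075 rad → d = 6371·c ≈ 9688.70 km.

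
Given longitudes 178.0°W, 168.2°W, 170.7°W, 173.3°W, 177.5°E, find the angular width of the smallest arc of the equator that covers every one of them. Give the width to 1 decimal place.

14.3°

Sort the longitudes: -178.0°, -173.3°, -170.7°, -168.2°, +177.5°.
Eastward gaps between consecutive values (wrapping around): 4.7°, 2.6°, 2.5°, 345.7°, 4.5°.
Largest gap = 345.7° ⇒ minimal covering band is its complement: 360° − 345.7° = 14.3°.
Band runs from +177.5° eastward to -168.2°, crossing the antimeridian.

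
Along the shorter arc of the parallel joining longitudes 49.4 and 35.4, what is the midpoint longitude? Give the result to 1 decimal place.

Signed shortest Δλ from +49.4° to +35.4° is -14.0°.
Midpoint longitude = +49.4° + (-14.0°)/2 = +49.4° − 7.0° = +42.4°.

+42.4°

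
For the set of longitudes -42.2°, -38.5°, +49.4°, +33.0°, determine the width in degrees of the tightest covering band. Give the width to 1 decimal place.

Sort the longitudes: -42.2°, -38.5°, +33.0°, +49.4°.
Eastward gaps between consecutive values (wrapping around): 3.7°, 71.5°, 16.4°, 268.4°.
Largest gap = 268.4° ⇒ minimal covering band is its complement: 360° − 268.4° = 91.6°.
Band runs from -42.2° eastward to +49.4°.

91.6°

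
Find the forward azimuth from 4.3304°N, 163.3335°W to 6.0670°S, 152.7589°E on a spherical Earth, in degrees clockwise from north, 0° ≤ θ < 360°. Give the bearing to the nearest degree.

Δλ = 152.7589 − -163.3335 = 316.0924°; wrapped into (−180°, 180°]: -43.9076°.
θ = atan2( sin Δλ · cos φ₂ , cos φ₁ · sin φ₂ − sin φ₁ · cos φ₂ · cos Δλ )
  = atan2(-0.68961, -0.15949) = -103.022° → normalised to [0°, 360°): 256.978°.

257°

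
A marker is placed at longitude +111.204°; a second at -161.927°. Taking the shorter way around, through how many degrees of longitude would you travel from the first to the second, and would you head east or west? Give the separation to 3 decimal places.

Raw difference: -161.927 − 111.204 = -273.131°.
Normalise into (−180°, 180°]: -273.131° + 360° = 86.869°.
Positive ⇒ the second point lies to the east; separation 86.869°.

86.869° east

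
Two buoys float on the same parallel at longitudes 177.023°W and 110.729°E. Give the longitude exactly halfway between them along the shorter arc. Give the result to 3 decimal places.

Signed shortest Δλ from -177.023° to +110.729° is -72.248°.
Midpoint longitude = -177.023° + (-72.248°)/2 = -177.023° − 36.124° = -213.147°.
Normalise into (−180°, 180°]: +146.853°.
(The naïve average (-177.023 + +110.729)/2 = -33.147° is on the wrong side of the globe.)

146.853°E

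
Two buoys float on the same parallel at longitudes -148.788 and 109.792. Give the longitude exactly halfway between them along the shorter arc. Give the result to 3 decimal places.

+160.502°

Signed shortest Δλ from -148.788° to +109.792° is -101.420°.
Midpoint longitude = -148.788° + (-101.420°)/2 = -148.788° − 50.710° = -199.498°.
Normalise into (−180°, 180°]: +160.502°.
(The naïve average (-148.788 + +109.792)/2 = -19.498° is on the wrong side of the globe.)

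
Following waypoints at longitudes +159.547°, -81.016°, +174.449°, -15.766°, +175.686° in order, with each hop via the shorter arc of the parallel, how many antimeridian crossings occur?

Leg 1: +159.547° → -81.016°, shortest Δλ = 119.437° (east) — crosses 180°.
Leg 2: -81.016° → +174.449°, shortest Δλ = -104.535° (west) — crosses 180°.
Leg 3: +174.449° → -15.766°, shortest Δλ = 169.785° (east) — crosses 180°.
Leg 4: -15.766° → +175.686°, shortest Δλ = -168.548° (west) — crosses 180°.
Total crossings: 4.

4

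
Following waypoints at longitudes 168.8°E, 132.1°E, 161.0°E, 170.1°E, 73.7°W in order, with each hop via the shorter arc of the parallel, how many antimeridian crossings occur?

Leg 1: +168.8° → +132.1°, shortest Δλ = -36.7° (west) — does not cross 180°.
Leg 2: +132.1° → +161.0°, shortest Δλ = 28.9° (east) — does not cross 180°.
Leg 3: +161.0° → +170.1°, shortest Δλ = 9.1° (east) — does not cross 180°.
Leg 4: +170.1° → -73.7°, shortest Δλ = 116.2° (east) — crosses 180°.
Total crossings: 1.

1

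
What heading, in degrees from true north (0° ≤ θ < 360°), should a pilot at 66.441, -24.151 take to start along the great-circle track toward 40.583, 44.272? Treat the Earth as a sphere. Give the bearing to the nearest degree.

Δλ = 44.272 − -24.151 = 68.423°.
θ = atan2( sin Δλ · cos φ₂ , cos φ₁ · sin φ₂ − sin φ₁ · cos φ₂ · cos Δλ )
  = atan2(0.70624, 0.00401) = 89.675° → normalised to [0°, 360°): 89.675°.

90°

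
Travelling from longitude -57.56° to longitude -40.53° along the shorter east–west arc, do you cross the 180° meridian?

Signed shortest Δλ = ((-40.53 − -57.56 + 180) mod 360) − 180 = 17.03°.
Going east by 17.03° from -57.56° reaches -40.53° without touching 180°.

No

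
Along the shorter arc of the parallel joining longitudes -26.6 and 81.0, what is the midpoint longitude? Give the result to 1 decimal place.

+27.2°

Signed shortest Δλ from -26.6° to +81.0° is +107.6°.
Midpoint longitude = -26.6° + (+107.6°)/2 = -26.6° + 53.8° = +27.2°.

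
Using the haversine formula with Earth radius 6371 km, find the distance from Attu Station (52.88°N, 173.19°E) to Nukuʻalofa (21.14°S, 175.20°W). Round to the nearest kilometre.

Δλ = -175.20 − 173.19 = -348.39°; wrapped into (−180°, 180°]: 11.61°.
Δφ = -21.14 − 52.88 = -74.02°.
a = sin²(Δφ/2) + cos φ₁ · cos φ₂ · sin²(Δλ/2) = 0.368107.
c = 2·atan2(√a, √(1−a)) = 1.30385 rad → d = 6371·c ≈ 8306.84 km.

8307 km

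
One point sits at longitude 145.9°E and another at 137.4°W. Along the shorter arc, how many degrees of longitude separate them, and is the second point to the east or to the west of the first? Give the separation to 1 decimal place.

76.7° east

Raw difference: -137.4 − 145.9 = -283.3°.
Normalise into (−180°, 180°]: -283.3° + 360° = 76.7°.
Positive ⇒ the second point lies to the east; separation 76.7°.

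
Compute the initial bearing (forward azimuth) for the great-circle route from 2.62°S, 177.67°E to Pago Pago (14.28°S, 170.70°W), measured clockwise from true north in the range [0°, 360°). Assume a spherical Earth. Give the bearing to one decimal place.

Δλ = -170.70 − 177.67 = -348.37°; wrapped into (−180°, 180°]: 11.63°.
θ = atan2( sin Δλ · cos φ₂ , cos φ₁ · sin φ₂ − sin φ₁ · cos φ₂ · cos Δλ )
  = atan2(0.19536, -0.20301) = 136.100° → normalised to [0°, 360°): 136.100°.

136.1°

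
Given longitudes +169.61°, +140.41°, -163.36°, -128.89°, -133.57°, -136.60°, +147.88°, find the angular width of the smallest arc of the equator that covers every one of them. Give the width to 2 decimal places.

90.70°

Sort the longitudes: -163.36°, -136.60°, -133.57°, -128.89°, +140.41°, +147.88°, +169.61°.
Eastward gaps between consecutive values (wrapping around): 26.76°, 3.03°, 4.68°, 269.30°, 7.47°, 21.73°, 27.03°.
Largest gap = 269.30° ⇒ minimal covering band is its complement: 360° − 269.30° = 90.70°.
Band runs from +140.41° eastward to -128.89°, crossing the antimeridian.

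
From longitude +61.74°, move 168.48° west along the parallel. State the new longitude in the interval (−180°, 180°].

Start at +61.74°; shift −168.48° → -106.74°.
-106.74° already lies in (−180°, 180°].

-106.74°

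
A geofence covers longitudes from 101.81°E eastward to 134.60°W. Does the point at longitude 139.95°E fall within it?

Band width going east from +101.81° to -134.60°: ((-134.60 − 101.81) mod 360) = 123.59°.
Offset of +139.95° east of the west edge: ((139.95 − 101.81) mod 360) = 38.14°.
38.14° ≤ 123.59° ⇒ inside.

Yes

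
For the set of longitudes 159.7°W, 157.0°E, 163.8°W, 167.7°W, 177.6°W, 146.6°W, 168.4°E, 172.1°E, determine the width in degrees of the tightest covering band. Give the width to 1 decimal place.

56.4°

Sort the longitudes: -177.6°, -167.7°, -163.8°, -159.7°, -146.6°, +157.0°, +168.4°, +172.1°.
Eastward gaps between consecutive values (wrapping around): 9.9°, 3.9°, 4.1°, 13.1°, 303.6°, 11.4°, 3.7°, 10.3°.
Largest gap = 303.6° ⇒ minimal covering band is its complement: 360° − 303.6° = 56.4°.
Band runs from +157.0° eastward to -146.6°, crossing the antimeridian.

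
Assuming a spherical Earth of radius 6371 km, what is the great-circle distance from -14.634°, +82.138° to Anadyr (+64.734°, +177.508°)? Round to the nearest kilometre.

Δλ = 177.508 − 82.138 = 95.370°.
Δφ = 64.734 − -14.634 = 79.368°.
a = sin²(Δφ/2) + cos φ₁ · cos φ₂ · sin²(Δλ/2) = 0.633562.
c = 2·atan2(√a, √(1−a)) = 1.84120 rad → d = 6371·c ≈ 11730.31 km.

11730 km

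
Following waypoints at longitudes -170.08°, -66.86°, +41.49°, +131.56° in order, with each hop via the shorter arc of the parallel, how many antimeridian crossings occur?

Leg 1: -170.08° → -66.86°, shortest Δλ = 103.22° (east) — does not cross 180°.
Leg 2: -66.86° → +41.49°, shortest Δλ = 108.35° (east) — does not cross 180°.
Leg 3: +41.49° → +131.56°, shortest Δλ = 90.07° (east) — does not cross 180°.
Total crossings: 0.

0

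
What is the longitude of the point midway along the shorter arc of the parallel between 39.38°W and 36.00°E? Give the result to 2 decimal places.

Signed shortest Δλ from -39.38° to +36.00° is +75.38°.
Midpoint longitude = -39.38° + (+75.38°)/2 = -39.38° + 37.69° = -1.69°.

1.69°W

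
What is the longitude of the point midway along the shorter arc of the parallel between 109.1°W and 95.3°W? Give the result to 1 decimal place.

102.2°W

Signed shortest Δλ from -109.1° to -95.3° is +13.8°.
Midpoint longitude = -109.1° + (+13.8°)/2 = -109.1° + 6.9° = -102.2°.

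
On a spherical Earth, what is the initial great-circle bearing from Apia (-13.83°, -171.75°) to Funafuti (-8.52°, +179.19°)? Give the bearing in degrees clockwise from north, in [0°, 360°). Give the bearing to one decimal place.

Δλ = 179.19 − -171.75 = 350.94°; wrapped into (−180°, 180°]: -9.06°.
θ = atan2( sin Δλ · cos φ₂ , cos φ₁ · sin φ₂ − sin φ₁ · cos φ₂ · cos Δλ )
  = atan2(-0.15573, 0.08959) = -60.087° → normalised to [0°, 360°): 299.913°.

299.9°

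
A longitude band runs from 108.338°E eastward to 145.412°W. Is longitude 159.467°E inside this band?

Yes

Band width going east from +108.338° to -145.412°: ((-145.412 − 108.338) mod 360) = 106.250°.
Offset of +159.467° east of the west edge: ((159.467 − 108.338) mod 360) = 51.129°.
51.129° ≤ 106.250° ⇒ inside.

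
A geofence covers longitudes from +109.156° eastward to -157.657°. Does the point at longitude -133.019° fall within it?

Band width going east from +109.156° to -157.657°: ((-157.657 − 109.156) mod 360) = 93.187°.
Offset of -133.019° east of the west edge: ((-133.019 − 109.156) mod 360) = 117.825°.
117.825° > 93.187° ⇒ outside.

No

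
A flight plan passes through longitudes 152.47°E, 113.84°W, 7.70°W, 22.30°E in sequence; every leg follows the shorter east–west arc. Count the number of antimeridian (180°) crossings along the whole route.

1

Leg 1: +152.47° → -113.84°, shortest Δλ = 93.69° (east) — crosses 180°.
Leg 2: -113.84° → -7.70°, shortest Δλ = 106.14° (east) — does not cross 180°.
Leg 3: -7.70° → +22.30°, shortest Δλ = 30.0° (east) — does not cross 180°.
Total crossings: 1.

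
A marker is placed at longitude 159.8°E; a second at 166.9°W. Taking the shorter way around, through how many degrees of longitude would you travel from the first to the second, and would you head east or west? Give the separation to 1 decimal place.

33.3° east

Raw difference: -166.9 − 159.8 = -326.7°.
Normalise into (−180°, 180°]: -326.7° + 360° = 33.3°.
Positive ⇒ the second point lies to the east; separation 33.3°.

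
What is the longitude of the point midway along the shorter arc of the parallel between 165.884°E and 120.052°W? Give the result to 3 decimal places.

Signed shortest Δλ from +165.884° to -120.052° is +74.064°.
Midpoint longitude = +165.884° + (+74.064°)/2 = +165.884° + 37.032° = +202.916°.
Normalise into (−180°, 180°]: -157.084°.
(The naïve average (+165.884 + -120.052)/2 = 22.916° is on the wrong side of the globe.)

157.084°W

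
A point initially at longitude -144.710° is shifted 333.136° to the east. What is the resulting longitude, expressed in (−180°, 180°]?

-171.574°

Start at -144.710°; shift +333.136° → +188.426°.
+188.426° lies outside (−180°, 180°]; subtract 360° → -171.574°.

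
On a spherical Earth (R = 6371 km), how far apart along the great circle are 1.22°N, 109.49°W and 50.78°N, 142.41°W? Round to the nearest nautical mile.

3412 nmi

Δλ = -142.41 − -109.49 = -32.92°.
Δφ = 50.78 − 1.22 = 49.56°.
a = sin²(Δφ/2) + cos φ₁ · cos φ₂ · sin²(Δλ/2) = 0.226427.
c = 2·atan2(√a, √(1−a)) = 0.99185 rad → d = 6371·c ≈ 6319.05 km ≈ 3412.01 nmi.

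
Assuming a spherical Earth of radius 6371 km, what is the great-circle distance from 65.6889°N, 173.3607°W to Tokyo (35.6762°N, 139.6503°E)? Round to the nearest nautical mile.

2436 nmi

Δλ = 139.6503 − -173.3607 = 313.0110°; wrapped into (−180°, 180°]: -46.9890°.
Δφ = 35.6762 − 65.6889 = -30.0127°.
a = sin²(Δφ/2) + cos φ₁ · cos φ₂ · sin²(Δλ/2) = 0.120193.
c = 2·atan2(√a, √(1−a)) = 0.70808 rad → d = 6371·c ≈ 4511.17 km ≈ 2435.84 nmi.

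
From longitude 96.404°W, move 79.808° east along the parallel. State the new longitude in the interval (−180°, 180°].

16.596°W

Start at -96.404°; shift +79.808° → -16.596°.
-16.596° already lies in (−180°, 180°].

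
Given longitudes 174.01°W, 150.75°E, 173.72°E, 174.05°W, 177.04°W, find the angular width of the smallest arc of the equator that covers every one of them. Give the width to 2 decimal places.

35.24°

Sort the longitudes: -177.04°, -174.05°, -174.01°, +150.75°, +173.72°.
Eastward gaps between consecutive values (wrapping around): 2.99°, 0.04°, 324.76°, 22.97°, 9.24°.
Largest gap = 324.76° ⇒ minimal covering band is its complement: 360° − 324.76° = 35.24°.
Band runs from +150.75° eastward to -174.01°, crossing the antimeridian.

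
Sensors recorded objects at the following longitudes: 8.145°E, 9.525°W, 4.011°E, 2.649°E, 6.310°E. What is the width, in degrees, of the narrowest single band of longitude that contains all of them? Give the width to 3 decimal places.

Sort the longitudes: -9.525°, +2.649°, +4.011°, +6.310°, +8.145°.
Eastward gaps between consecutive values (wrapping around): 12.174°, 1.362°, 2.299°, 1.835°, 342.330°.
Largest gap = 342.330° ⇒ minimal covering band is its complement: 360° − 342.330° = 17.670°.
Band runs from -9.525° eastward to +8.145°.

17.670°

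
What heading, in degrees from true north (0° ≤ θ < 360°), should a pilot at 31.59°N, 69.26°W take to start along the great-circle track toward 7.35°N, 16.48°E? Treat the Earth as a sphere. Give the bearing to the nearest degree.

Δλ = 16.48 − -69.26 = 85.74°.
θ = atan2( sin Δλ · cos φ₂ , cos φ₁ · sin φ₂ − sin φ₁ · cos φ₂ · cos Δλ )
  = atan2(0.98904, 0.07038) = 85.930° → normalised to [0°, 360°): 85.930°.

86°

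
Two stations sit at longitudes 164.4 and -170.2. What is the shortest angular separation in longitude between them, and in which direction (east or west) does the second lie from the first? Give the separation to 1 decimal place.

Raw difference: -170.2 − 164.4 = -334.6°.
Normalise into (−180°, 180°]: -334.6° + 360° = 25.4°.
Positive ⇒ the second point lies to the east; separation 25.4°.

25.4° east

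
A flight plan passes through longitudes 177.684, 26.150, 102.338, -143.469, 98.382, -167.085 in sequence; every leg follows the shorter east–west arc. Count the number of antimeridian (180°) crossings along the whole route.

3

Leg 1: +177.684° → +26.150°, shortest Δλ = -151.534° (west) — does not cross 180°.
Leg 2: +26.150° → +102.338°, shortest Δλ = 76.188° (east) — does not cross 180°.
Leg 3: +102.338° → -143.469°, shortest Δλ = 114.193° (east) — crosses 180°.
Leg 4: -143.469° → +98.382°, shortest Δλ = -118.149° (west) — crosses 180°.
Leg 5: +98.382° → -167.085°, shortest Δλ = 94.533° (east) — crosses 180°.
Total crossings: 3.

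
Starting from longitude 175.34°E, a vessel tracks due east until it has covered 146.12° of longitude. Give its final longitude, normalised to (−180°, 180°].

38.54°W

Start at +175.34°; shift +146.12° → +321.46°.
+321.46° lies outside (−180°, 180°]; subtract 360° → -38.54°.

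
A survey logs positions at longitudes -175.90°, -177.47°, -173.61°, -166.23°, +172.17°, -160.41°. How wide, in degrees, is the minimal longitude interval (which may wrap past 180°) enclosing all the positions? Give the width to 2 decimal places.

Sort the longitudes: -177.47°, -175.90°, -173.61°, -166.23°, -160.41°, +172.17°.
Eastward gaps between consecutive values (wrapping around): 1.57°, 2.29°, 7.38°, 5.82°, 332.58°, 10.36°.
Largest gap = 332.58° ⇒ minimal covering band is its complement: 360° − 332.58° = 27.42°.
Band runs from +172.17° eastward to -160.41°, crossing the antimeridian.

27.42°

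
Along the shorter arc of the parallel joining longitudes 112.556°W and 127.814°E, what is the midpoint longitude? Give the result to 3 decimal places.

172.371°W

Signed shortest Δλ from -112.556° to +127.814° is -119.630°.
Midpoint longitude = -112.556° + (-119.630°)/2 = -112.556° − 59.815° = -172.371°.
(The naïve average (-112.556 + +127.814)/2 = 7.629° is on the wrong side of the globe.)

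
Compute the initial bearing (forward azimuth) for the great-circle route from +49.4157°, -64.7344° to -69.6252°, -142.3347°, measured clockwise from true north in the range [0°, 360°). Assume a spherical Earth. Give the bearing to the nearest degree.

207°

Δλ = -142.3347 − -64.7344 = -77.6003°.
θ = atan2( sin Δλ · cos φ₂ , cos φ₁ · sin φ₂ − sin φ₁ · cos φ₂ · cos Δλ )
  = atan2(-0.34004, -0.66664) = -152.975° → normalised to [0°, 360°): 207.025°.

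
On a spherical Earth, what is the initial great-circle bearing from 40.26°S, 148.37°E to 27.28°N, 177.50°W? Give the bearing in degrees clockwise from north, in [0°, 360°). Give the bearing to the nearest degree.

31°

Δλ = -177.50 − 148.37 = -325.87°; wrapped into (−180°, 180°]: 34.13°.
θ = atan2( sin Δλ · cos φ₂ , cos φ₁ · sin φ₂ − sin φ₁ · cos φ₂ · cos Δλ )
  = atan2(0.49867, 0.82522) = 31.144° → normalised to [0°, 360°): 31.144°.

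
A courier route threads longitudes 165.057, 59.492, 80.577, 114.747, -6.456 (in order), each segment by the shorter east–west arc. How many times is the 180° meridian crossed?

0

Leg 1: +165.057° → +59.492°, shortest Δλ = -105.565° (west) — does not cross 180°.
Leg 2: +59.492° → +80.577°, shortest Δλ = 21.085° (east) — does not cross 180°.
Leg 3: +80.577° → +114.747°, shortest Δλ = 34.17° (east) — does not cross 180°.
Leg 4: +114.747° → -6.456°, shortest Δλ = -121.203° (west) — does not cross 180°.
Total crossings: 0.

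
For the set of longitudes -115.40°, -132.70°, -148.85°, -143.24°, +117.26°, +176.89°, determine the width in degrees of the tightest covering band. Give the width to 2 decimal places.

127.34°

Sort the longitudes: -148.85°, -143.24°, -132.70°, -115.40°, +117.26°, +176.89°.
Eastward gaps between consecutive values (wrapping around): 5.61°, 10.54°, 17.30°, 232.66°, 59.63°, 34.26°.
Largest gap = 232.66° ⇒ minimal covering band is its complement: 360° − 232.66° = 127.34°.
Band runs from +117.26° eastward to -115.40°, crossing the antimeridian.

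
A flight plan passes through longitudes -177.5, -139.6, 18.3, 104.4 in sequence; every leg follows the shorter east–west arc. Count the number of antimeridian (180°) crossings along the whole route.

Leg 1: -177.5° → -139.6°, shortest Δλ = 37.9° (east) — does not cross 180°.
Leg 2: -139.6° → +18.3°, shortest Δλ = 157.9° (east) — does not cross 180°.
Leg 3: +18.3° → +104.4°, shortest Δλ = 86.1° (east) — does not cross 180°.
Total crossings: 0.

0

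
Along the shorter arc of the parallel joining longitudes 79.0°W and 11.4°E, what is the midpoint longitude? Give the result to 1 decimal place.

Signed shortest Δλ from -79.0° to +11.4° is +90.4°.
Midpoint longitude = -79.0° + (+90.4°)/2 = -79.0° + 45.2° = -33.8°.

33.8°W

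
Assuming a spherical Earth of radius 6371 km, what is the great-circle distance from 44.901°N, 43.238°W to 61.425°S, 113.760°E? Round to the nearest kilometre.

17648 km

Δλ = 113.760 − -43.238 = 156.998°.
Δφ = -61.425 − 44.901 = -106.326°.
a = sin²(Δφ/2) + cos φ₁ · cos φ₂ · sin²(Δλ/2) = 0.965882.
c = 2·atan2(√a, √(1−a)) = 2.77004 rad → d = 6371·c ≈ 17647.90 km.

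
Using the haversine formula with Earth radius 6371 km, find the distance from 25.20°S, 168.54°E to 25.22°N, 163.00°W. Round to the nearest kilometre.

6387 km

Δλ = -163.00 − 168.54 = -331.54°; wrapped into (−180°, 180°]: 28.46°.
Δφ = 25.22 − -25.20 = 50.42°.
a = sin²(Δφ/2) + cos φ₁ · cos φ₂ · sin²(Δλ/2) = 0.230885.
c = 2·atan2(√a, √(1−a)) = 1.00246 rad → d = 6371·c ≈ 6386.68 km.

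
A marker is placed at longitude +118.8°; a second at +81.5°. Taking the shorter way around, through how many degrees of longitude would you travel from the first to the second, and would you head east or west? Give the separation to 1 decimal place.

37.3° west

Raw difference: 81.5 − 118.8 = -37.3°.
Normalise into (−180°, 180°]: -37.3° stays -37.3°.
Negative ⇒ the second point lies to the west; separation 37.3°.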